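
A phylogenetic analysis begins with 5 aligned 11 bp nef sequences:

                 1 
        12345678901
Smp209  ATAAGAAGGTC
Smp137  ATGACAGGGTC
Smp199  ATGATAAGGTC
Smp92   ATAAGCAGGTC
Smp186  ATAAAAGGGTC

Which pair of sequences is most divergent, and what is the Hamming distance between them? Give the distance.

4

Pairwise Hamming distances:
  Smp209 vs Smp137: 3
  Smp209 vs Smp199: 2
  Smp209 vs Smp92: 1
  Smp209 vs Smp186: 2
  Smp137 vs Smp199: 2
  Smp137 vs Smp92: 4
  Smp137 vs Smp186: 2
  Smp199 vs Smp92: 3
  Smp199 vs Smp186: 3
  Smp92 vs Smp186: 3
The largest is 4, between Smp137 and Smp92.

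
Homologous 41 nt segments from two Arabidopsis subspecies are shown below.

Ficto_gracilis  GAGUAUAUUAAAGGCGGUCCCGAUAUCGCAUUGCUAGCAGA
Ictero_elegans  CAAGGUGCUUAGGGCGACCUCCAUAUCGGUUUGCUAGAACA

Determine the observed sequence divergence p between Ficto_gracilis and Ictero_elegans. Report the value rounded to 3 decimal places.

0.390

The sequences differ at positions 1 (G/C), 3 (G/A), 4 (U/G), 5 (A/G), 7 (A/G), 8 (U/C), 10 (A/U), 12 (A/G), 17 (G/A), 18 (U/C), 20 (C/U), 22 (G/C), 29 (C/G), 30 (A/U), 38 (C/A), 40 (G/C).
There are 16 differences over 41 sites, so p = 16/41 = 0.390.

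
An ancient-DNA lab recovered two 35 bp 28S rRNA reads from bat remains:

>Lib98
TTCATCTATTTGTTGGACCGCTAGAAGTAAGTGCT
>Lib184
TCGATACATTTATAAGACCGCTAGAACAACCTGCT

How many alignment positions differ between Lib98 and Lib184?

11

Differing sites — 2:T/C; 3:C/G; 6:C/A; 7:T/C; 12:G/A; 14:T/A; 15:G/A; 27:G/C; 28:T/A; 30:A/C; 31:G/C.
That gives 11 mismatches out of 35 aligned sites, so the Hamming distance is 11.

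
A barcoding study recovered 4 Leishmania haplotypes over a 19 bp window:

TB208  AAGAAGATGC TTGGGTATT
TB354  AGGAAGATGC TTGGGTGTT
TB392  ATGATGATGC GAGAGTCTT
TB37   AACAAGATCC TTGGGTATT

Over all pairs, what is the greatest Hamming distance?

8

Pairwise Hamming distances:
  TB208 vs TB354: 2
  TB208 vs TB392: 6
  TB208 vs TB37: 2
  TB354 vs TB392: 6
  TB354 vs TB37: 4
  TB392 vs TB37: 8
The largest is 8, between TB392 and TB37.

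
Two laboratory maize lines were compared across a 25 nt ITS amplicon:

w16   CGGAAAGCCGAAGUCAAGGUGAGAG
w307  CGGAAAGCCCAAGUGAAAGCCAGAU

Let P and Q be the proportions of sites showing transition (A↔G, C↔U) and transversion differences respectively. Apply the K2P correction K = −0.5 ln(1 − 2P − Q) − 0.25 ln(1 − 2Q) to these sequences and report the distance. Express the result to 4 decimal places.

0.2892

Mismatches occur at site 10 (G/C, transversion), site 15 (C/G, transversion), site 18 (G/A, transition), site 20 (U/C, transition), site 21 (G/C, transversion), site 25 (G/U, transversion).
Of the 6 differences, 2 transitions and 4 transversions over 25 sites: P = 2/25 = 0.080000, Q = 4/25 = 0.160000.
d = −0.5·ln(0.680000) − 0.25·ln(0.680000) = −0.5·(-0.385662) − 0.25·(-0.385662) = 0.2892.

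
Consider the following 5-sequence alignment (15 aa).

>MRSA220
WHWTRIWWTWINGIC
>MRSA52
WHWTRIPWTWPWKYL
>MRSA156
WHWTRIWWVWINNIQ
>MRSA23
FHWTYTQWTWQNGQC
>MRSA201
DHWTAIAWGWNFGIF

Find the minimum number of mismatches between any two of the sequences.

Pairwise Hamming distances:
  MRSA220 vs MRSA52: 6
  MRSA220 vs MRSA156: 3
  MRSA220 vs MRSA23: 6
  MRSA220 vs MRSA201: 7
  MRSA52 vs MRSA156: 7
  MRSA52 vs MRSA23: 9
  MRSA52 vs MRSA201: 9
  MRSA156 vs MRSA23: 9
  MRSA156 vs MRSA201: 8
  MRSA23 vs MRSA201: 9
The smallest is 3, between MRSA220 and MRSA156.

3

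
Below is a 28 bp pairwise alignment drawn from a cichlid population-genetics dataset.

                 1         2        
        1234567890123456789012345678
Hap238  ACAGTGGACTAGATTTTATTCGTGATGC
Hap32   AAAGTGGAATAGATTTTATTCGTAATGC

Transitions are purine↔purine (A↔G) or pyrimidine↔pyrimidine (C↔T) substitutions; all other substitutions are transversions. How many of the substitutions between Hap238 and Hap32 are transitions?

Mismatches occur at site 2 (C→A, transversion), site 9 (C→A, transversion), site 24 (G→A, transition).
Of the 3 differences, 1 transition and 2 transversions, so the answer is 1.

1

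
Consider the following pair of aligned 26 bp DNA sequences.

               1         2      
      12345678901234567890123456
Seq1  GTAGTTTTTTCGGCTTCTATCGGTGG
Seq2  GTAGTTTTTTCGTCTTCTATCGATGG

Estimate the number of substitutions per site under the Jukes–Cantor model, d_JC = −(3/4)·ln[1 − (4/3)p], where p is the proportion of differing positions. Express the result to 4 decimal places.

0.0812

The sequences differ at positions 13 (G/T), 23 (G/A).
p = 2/26 = 0.076923.
d = −0.75 · ln(1 − (4/3)·0.076923) = −0.75 · ln(0.897436) = −0.75 · (-0.108213) = 0.0812.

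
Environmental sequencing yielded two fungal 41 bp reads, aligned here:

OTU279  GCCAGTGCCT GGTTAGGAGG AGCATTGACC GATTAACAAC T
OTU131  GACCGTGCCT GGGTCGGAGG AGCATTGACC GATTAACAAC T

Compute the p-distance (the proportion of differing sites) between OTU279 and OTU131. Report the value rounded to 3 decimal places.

Mismatches occur at site 2 (C→A), site 4 (A→C), site 13 (T→G), site 15 (A→C).
There are 4 differences over 41 sites, so p = 4/41 = 0.098.

0.098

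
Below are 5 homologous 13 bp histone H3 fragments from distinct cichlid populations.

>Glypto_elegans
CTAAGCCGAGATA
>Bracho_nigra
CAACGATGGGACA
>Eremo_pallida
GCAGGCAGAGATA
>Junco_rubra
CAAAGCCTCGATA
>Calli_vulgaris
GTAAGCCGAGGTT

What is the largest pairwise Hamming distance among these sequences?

9

Pairwise Hamming distances:
  Glypto_elegans vs Bracho_nigra: 6
  Glypto_elegans vs Eremo_pallida: 4
  Glypto_elegans vs Junco_rubra: 3
  Glypto_elegans vs Calli_vulgaris: 3
  Bracho_nigra vs Eremo_pallida: 7
  Bracho_nigra vs Junco_rubra: 6
  Bracho_nigra vs Calli_vulgaris: 9
  Eremo_pallida vs Junco_rubra: 6
  Eremo_pallida vs Calli_vulgaris: 5
  Junco_rubra vs Calli_vulgaris: 6
The largest is 9, between Bracho_nigra and Calli_vulgaris.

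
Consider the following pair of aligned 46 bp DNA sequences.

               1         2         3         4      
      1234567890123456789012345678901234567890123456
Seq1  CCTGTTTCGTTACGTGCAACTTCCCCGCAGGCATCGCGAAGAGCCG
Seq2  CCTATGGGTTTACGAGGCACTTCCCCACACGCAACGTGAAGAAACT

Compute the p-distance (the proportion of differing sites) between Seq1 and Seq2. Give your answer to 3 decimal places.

Differing sites — 4:G/A; 6:T/G; 7:T/G; 8:C/G; 9:G/T; 15:T/A; 17:C/G; 18:A/C; 27:G/A; 30:G/C; 34:T/A; 37:C/T; 43:G/A; 44:C/A; 46:G/T.
There are 15 differences over 46 sites, so p = 15/46 = 0.326.

0.326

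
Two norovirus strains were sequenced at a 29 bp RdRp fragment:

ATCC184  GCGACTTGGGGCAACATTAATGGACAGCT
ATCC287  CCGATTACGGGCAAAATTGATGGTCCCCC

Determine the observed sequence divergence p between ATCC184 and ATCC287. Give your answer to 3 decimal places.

The sequences differ at positions 1 (G/C), 5 (C/T), 7 (T/A), 8 (G/C), 15 (C/A), 19 (A/G), 24 (A/T), 26 (A/C), 27 (G/C), 29 (T/C).
There are 10 differences over 29 sites, so p = 10/29 = 0.345.

0.345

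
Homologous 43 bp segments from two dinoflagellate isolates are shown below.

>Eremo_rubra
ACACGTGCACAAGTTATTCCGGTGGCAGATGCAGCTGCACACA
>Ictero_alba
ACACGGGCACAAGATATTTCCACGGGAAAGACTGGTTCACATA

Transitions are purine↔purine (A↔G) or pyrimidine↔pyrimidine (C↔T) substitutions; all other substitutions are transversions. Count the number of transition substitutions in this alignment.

Differing sites — 6:T/G (Tv); 14:T/A (Tv); 19:C/T (Ti); 21:G/C (Tv); 22:G/A (Ti); 23:T/C (Ti); 26:C/G (Tv); 28:G/A (Ti); 30:T/G (Tv); 31:G/A (Ti); 33:A/T (Tv); 35:C/G (Tv); 37:G/T (Tv); 42:C/T (Ti).
Of the 14 differences, 6 transitions and 8 transversions, so the answer is 6.

6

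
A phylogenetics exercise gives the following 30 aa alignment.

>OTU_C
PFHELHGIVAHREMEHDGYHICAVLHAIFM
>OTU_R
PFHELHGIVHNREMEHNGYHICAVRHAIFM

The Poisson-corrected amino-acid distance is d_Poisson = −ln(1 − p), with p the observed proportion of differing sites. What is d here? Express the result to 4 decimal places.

0.1431

Differing sites — 10:A/H; 11:H/N; 17:D/N; 25:L/R.
p = 4/30 = 0.133333.
d = −ln(1 − 0.133333) = −ln(0.866667) = 0.1431.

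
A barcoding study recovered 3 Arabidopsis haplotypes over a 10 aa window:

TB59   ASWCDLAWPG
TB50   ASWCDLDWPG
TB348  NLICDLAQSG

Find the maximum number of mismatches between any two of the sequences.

Pairwise Hamming distances:
  TB59 vs TB50: 1
  TB59 vs TB348: 5
  TB50 vs TB348: 6
The largest is 6, between TB50 and TB348.

6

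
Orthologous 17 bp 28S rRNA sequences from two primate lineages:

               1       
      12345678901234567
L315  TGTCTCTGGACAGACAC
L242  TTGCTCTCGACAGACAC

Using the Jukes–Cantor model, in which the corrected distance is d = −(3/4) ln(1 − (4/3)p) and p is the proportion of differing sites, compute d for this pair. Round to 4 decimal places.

0.2012

The sequences differ at positions 2 (G/T), 3 (T/G), 8 (G/C).
p = 3/17 = 0.176471.
d = −0.75 · ln(1 − (4/3)·0.176471) = −0.75 · ln(0.764705) = −0.75 · (-0.268265) = 0.2012.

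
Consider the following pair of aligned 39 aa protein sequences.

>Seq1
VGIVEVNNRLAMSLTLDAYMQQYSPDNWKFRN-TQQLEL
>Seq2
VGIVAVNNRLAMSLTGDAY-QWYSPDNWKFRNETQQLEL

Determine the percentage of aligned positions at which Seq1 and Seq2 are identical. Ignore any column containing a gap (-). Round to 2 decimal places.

91.89%

Excluding the 2 gap columns leaves 37 comparable sites.
Differing sites — 5:E/A; 16:L/G; 22:Q/W.
34 of the 37 comparable sites match, so the percent identity is 34/37 × 100 = 91.89%.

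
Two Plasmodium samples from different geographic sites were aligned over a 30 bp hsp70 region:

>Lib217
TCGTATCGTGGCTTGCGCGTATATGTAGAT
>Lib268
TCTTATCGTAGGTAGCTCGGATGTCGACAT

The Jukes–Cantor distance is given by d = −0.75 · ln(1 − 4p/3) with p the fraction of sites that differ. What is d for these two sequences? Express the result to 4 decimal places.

Mismatches occur at site 3 (G↔T), site 10 (G↔A), site 12 (C↔G), site 14 (T↔A), site 17 (G↔T), site 20 (T↔G), site 23 (A↔G), site 25 (G↔C), site 26 (T↔G), site 28 (G↔C).
p = 10/30 = 0.333333.
d = −0.75 · ln(1 − (4/3)·0.333333) = −0.75 · ln(0.555556) = −0.75 · (-0.587786) = 0.4408.

0.4408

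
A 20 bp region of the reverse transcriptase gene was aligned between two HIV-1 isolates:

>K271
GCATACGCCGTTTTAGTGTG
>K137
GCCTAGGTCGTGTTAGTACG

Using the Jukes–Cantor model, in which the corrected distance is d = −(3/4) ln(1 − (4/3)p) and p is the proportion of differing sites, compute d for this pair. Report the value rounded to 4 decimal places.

0.3831

The sequences differ at positions 3 (A/C), 6 (C/G), 8 (C/T), 12 (T/G), 18 (G/A), 19 (T/C).
p = 6/20 = 0.300000.
d = −0.75 · ln(1 − (4/3)·0.300000) = −0.75 · ln(0.600000) = −0.75 · (-0.510826) = 0.3831.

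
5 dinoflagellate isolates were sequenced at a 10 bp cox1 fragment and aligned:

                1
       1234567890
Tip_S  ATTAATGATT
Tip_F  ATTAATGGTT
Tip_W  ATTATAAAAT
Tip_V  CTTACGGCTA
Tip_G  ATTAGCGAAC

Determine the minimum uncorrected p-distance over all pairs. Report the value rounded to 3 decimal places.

Pairwise Hamming distances:
  Tip_S vs Tip_F: 1
  Tip_S vs Tip_W: 4
  Tip_S vs Tip_V: 5
  Tip_S vs Tip_G: 4
  Tip_F vs Tip_W: 5
  Tip_F vs Tip_V: 5
  Tip_F vs Tip_G: 5
  Tip_W vs Tip_V: 7
  Tip_W vs Tip_G: 4
  Tip_V vs Tip_G: 6
The smallest is 1 mismatch, between Tip_S and Tip_F; p = 1/10 = 0.100.

0.100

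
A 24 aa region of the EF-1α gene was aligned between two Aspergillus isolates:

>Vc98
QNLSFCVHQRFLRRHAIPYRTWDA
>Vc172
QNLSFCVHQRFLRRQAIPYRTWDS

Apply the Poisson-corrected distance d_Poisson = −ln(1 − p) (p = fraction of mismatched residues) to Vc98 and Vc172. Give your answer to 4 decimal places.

0.0870

Mismatches occur at site 15 (H→Q), site 24 (A→S).
p = 2/24 = 0.083333.
d = −ln(1 − 0.083333) = −ln(0.916667) = 0.0870.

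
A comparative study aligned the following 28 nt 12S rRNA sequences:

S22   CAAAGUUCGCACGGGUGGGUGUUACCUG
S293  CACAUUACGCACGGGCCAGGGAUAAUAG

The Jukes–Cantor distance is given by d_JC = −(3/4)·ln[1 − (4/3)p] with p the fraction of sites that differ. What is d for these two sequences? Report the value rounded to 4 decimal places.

Mismatches occur at site 3 (A/C), site 5 (G/U), site 7 (U/A), site 16 (U/C), site 17 (G/C), site 18 (G/A), site 20 (U/G), site 22 (U/A), site 25 (C/A), site 26 (C/U), site 27 (U/A).
p = 11/28 = 0.392857.
d = −0.75 · ln(1 − (4/3)·0.392857) = −0.75 · ln(0.476191) = −0.75 · (-0.741936) = 0.5565.

0.5565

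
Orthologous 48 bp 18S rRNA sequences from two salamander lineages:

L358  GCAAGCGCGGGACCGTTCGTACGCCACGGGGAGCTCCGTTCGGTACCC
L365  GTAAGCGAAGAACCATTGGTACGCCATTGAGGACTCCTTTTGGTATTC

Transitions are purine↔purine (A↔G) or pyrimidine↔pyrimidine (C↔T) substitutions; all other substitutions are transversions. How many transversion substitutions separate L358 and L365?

The sequences differ at positions 2 (C/T, transition), 8 (C/A, transversion), 9 (G/A, transition), 11 (G/A, transition), 15 (G/A, transition), 18 (C/G, transversion), 27 (C/T, transition), 28 (G/T, transversion), 30 (G/A, transition), 32 (A/G, transition), 33 (G/A, transition), 38 (G/T, transversion), 41 (C/T, transition), 46 (C/T, transition), 47 (C/T, transition).
Of the 15 differences, 11 transitions and 4 transversions, so the answer is 4.

4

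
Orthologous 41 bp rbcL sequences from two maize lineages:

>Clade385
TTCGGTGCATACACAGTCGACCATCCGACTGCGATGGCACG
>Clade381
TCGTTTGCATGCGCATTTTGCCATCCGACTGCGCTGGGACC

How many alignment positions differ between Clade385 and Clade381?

The sequences differ at positions 2 (T/C), 3 (C/G), 4 (G/T), 5 (G/T), 11 (A/G), 13 (A/G), 16 (G/T), 18 (C/T), 19 (G/T), 20 (A/G), 34 (A/C), 38 (C/G), 41 (G/C).
That gives 13 mismatches out of 41 aligned sites, so the Hamming distance is 13.

13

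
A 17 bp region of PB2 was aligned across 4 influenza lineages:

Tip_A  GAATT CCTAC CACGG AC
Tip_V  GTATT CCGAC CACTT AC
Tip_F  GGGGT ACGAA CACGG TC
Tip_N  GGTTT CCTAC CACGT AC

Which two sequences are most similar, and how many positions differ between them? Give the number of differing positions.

Pairwise Hamming distances:
  Tip_A vs Tip_V: 4
  Tip_A vs Tip_F: 7
  Tip_A vs Tip_N: 3
  Tip_V vs Tip_F: 8
  Tip_V vs Tip_N: 4
  Tip_F vs Tip_N: 7
The smallest is 3, between Tip_A and Tip_N.

3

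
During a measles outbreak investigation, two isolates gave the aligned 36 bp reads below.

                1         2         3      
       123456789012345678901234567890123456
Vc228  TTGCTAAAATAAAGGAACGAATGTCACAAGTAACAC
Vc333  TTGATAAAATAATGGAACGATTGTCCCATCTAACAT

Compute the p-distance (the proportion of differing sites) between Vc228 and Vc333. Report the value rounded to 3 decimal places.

Differing sites — 4:C/A; 13:A/T; 21:A/T; 26:A/C; 29:A/T; 30:G/C; 36:C/T.
There are 7 differences over 36 sites, so p = 7/36 = 0.194.

0.194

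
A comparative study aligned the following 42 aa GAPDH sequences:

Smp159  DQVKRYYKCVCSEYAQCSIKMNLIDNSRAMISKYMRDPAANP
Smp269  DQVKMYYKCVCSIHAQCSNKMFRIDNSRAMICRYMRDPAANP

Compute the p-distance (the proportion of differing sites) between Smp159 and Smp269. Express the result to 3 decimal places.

0.190

The sequences differ at positions 5 (R/M), 13 (E/I), 14 (Y/H), 19 (I/N), 22 (N/F), 23 (L/R), 32 (S/C), 33 (K/R).
There are 8 differences over 42 sites, so p = 8/42 = 0.190.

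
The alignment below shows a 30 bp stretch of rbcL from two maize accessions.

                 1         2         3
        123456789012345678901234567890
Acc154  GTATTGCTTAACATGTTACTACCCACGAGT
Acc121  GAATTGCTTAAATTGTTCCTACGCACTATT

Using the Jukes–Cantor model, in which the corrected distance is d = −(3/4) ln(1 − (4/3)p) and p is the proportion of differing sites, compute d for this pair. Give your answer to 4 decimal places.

0.2795

Differing sites — 2:T/A; 12:C/A; 13:A/T; 18:A/C; 23:C/G; 27:G/T; 29:G/T.
p = 7/30 = 0.233333.
d = −0.75 · ln(1 − (4/3)·0.233333) = −0.75 · ln(0.688889) = −0.75 · (-0.372675) = 0.2795.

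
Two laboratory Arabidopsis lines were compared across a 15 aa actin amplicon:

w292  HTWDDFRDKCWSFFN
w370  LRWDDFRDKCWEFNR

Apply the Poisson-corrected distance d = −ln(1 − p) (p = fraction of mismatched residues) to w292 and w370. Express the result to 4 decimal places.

Differing sites — 1:H/L; 2:T/R; 12:S/E; 14:F/N; 15:N/R.
p = 5/15 = 0.333333.
d = −ln(1 − 0.333333) = −ln(0.666667) = 0.4055.

0.4055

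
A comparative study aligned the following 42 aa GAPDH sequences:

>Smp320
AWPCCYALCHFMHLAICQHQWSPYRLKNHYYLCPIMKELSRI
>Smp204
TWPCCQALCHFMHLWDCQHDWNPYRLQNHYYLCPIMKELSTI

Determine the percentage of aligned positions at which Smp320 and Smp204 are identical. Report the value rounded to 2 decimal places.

80.95%

Differing sites — 1:A/T; 6:Y/Q; 15:A/W; 16:I/D; 20:Q/D; 22:S/N; 27:K/Q; 41:R/T.
34 of the 42 sites match, so the percent identity is 34/42 × 100 = 80.95%.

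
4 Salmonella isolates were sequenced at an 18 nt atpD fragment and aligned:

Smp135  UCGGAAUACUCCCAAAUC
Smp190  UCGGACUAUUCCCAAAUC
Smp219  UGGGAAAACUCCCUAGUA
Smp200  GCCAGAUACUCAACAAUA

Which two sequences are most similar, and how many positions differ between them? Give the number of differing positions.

Pairwise Hamming distances:
  Smp135 vs Smp190: 2
  Smp135 vs Smp219: 5
  Smp135 vs Smp200: 8
  Smp190 vs Smp219: 7
  Smp190 vs Smp200: 10
  Smp219 vs Smp200: 10
The smallest is 2, between Smp135 and Smp190.

2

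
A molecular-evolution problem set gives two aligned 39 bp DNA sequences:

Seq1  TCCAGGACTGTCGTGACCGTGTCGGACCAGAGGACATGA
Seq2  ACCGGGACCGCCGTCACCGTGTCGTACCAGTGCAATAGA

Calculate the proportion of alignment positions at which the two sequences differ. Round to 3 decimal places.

0.282

Mismatches occur at site 1 (T→A), site 4 (A→G), site 9 (T→C), site 11 (T→C), site 15 (G→C), site 25 (G→T), site 31 (A→T), site 33 (G→C), site 35 (C→A), site 36 (A→T), site 37 (T→A).
There are 11 differences over 39 sites, so p = 11/39 = 0.282.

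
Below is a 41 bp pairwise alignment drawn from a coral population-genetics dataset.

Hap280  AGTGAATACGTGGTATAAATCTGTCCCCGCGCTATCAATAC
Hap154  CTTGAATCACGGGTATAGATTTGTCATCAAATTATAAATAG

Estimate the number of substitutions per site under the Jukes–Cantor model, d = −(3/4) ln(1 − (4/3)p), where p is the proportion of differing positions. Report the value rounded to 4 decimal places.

0.5510

The sequences differ at positions 1 (A/C), 2 (G/T), 8 (A/C), 9 (C/A), 10 (G/C), 11 (T/G), 18 (A/G), 21 (C/T), 26 (C/A), 27 (C/T), 29 (G/A), 30 (C/A), 31 (G/A), 32 (C/T), 36 (C/A), 41 (C/G).
p = 16/41 = 0.390244.
d = −0.75 · ln(1 − (4/3)·0.390244) = −0.75 · ln(0.479675) = −0.75 · (-0.734646) = 0.5510.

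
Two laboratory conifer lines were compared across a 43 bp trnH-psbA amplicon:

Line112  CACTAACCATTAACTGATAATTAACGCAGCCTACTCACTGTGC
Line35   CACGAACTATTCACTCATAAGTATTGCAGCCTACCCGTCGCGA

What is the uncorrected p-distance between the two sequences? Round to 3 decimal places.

Differing sites — 4:T/G; 8:C/T; 12:A/C; 16:G/C; 21:T/G; 24:A/T; 25:C/T; 35:T/C; 37:A/G; 38:C/T; 39:T/C; 41:T/C; 43:C/A.
There are 13 differences over 43 sites, so p = 13/43 = 0.302.

0.302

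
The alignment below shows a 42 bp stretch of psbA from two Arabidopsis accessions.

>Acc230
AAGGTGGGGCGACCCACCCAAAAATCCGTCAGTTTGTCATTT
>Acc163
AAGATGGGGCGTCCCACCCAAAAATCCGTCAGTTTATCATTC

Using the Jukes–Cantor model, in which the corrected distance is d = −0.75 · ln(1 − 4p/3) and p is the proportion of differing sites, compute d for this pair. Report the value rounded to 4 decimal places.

0.1019

The sequences differ at positions 4 (G/A), 12 (A/T), 36 (G/A), 42 (T/C).
p = 4/42 = 0.095238.
d = −0.75 · ln(1 − (4/3)·0.095238) = −0.75 · ln(0.873016) = −0.75 · (-0.135801) = 0.1019.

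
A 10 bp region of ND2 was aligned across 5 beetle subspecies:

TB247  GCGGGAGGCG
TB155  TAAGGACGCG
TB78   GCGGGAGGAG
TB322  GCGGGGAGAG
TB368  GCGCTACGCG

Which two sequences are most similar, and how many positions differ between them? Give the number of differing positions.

1

Pairwise Hamming distances:
  TB247 vs TB155: 4
  TB247 vs TB78: 1
  TB247 vs TB322: 3
  TB247 vs TB368: 3
  TB155 vs TB78: 5
  TB155 vs TB322: 6
  TB155 vs TB368: 5
  TB78 vs TB322: 2
  TB78 vs TB368: 4
  TB322 vs TB368: 5
The smallest is 1, between TB247 and TB78.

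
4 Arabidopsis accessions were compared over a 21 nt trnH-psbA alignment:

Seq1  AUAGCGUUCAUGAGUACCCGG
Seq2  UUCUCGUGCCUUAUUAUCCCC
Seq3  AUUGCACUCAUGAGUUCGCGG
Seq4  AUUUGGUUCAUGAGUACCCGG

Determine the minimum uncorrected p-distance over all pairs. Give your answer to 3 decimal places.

Pairwise Hamming distances:
  Seq1 vs Seq2: 10
  Seq1 vs Seq3: 5
  Seq1 vs Seq4: 3
  Seq2 vs Seq3: 14
  Seq2 vs Seq4: 10
  Seq3 vs Seq4: 6
The smallest is 3 mismatches, between Seq1 and Seq4; p = 3/21 = 0.143.

0.143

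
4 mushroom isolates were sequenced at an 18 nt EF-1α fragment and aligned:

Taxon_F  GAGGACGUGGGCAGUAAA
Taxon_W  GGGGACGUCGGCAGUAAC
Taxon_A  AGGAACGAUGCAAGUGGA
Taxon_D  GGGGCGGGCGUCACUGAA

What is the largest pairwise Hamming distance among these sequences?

10

Pairwise Hamming distances:
  Taxon_F vs Taxon_W: 3
  Taxon_F vs Taxon_A: 9
  Taxon_F vs Taxon_D: 8
  Taxon_W vs Taxon_A: 9
  Taxon_W vs Taxon_D: 7
  Taxon_A vs Taxon_D: 10
The largest is 10, between Taxon_A and Taxon_D.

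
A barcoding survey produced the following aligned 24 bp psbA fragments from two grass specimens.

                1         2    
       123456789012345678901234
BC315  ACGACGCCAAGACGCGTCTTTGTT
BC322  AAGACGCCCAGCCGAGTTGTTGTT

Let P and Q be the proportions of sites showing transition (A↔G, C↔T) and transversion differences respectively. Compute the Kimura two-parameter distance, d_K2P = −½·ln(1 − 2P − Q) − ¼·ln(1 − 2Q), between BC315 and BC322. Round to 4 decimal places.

0.3072

The sequences differ at positions 2 (C/A, transversion), 9 (A/C, transversion), 12 (A/C, transversion), 15 (C/A, transversion), 18 (C/T, transition), 19 (T/G, transversion).
Of the 6 differences, 1 transition and 5 transversions over 24 sites: P = 1/24 = 0.041667, Q = 5/24 = 0.208333.
d = −0.5·ln(0.708333) − 0.25·ln(0.583334) = −0.5·(-0.344841) − 0.25·(-0.538995) = 0.3072.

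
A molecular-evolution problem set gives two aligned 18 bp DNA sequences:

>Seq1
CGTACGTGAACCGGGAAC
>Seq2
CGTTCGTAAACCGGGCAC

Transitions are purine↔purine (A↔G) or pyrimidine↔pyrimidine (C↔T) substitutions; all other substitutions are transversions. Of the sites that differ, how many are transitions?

1

The sequences differ at positions 4 (A/T, transversion), 8 (G/A, transition), 16 (A/C, transversion).
Of the 3 differences, 1 transition and 2 transversions, so the answer is 1.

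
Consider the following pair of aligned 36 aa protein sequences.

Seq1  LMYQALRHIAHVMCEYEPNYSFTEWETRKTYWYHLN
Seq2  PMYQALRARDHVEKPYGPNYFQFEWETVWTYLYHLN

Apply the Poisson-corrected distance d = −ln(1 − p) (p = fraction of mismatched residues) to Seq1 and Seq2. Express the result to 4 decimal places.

Mismatches occur at site 1 (L/P), site 8 (H/A), site 9 (I/R), site 10 (A/D), site 13 (M/E), site 14 (C/K), site 15 (E/P), site 17 (E/G), site 21 (S/F), site 22 (F/Q), site 23 (T/F), site 28 (R/V), site 29 (K/W), site 32 (W/L).
p = 14/36 = 0.388889.
d = −ln(1 − 0.388889) = −ln(0.611111) = 0.4925.

0.4925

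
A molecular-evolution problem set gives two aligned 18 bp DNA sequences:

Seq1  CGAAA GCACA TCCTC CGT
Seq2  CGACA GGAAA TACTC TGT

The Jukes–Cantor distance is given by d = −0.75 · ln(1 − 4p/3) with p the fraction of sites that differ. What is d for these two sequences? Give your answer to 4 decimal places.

Differing sites — 4:A/C; 7:C/G; 9:C/A; 12:C/A; 16:C/T.
p = 5/18 = 0.277778.
d = −0.75 · ln(1 − (4/3)·0.277778) = −0.75 · ln(0.629629) = −0.75 · (-0.462625) = 0.3470.

0.3470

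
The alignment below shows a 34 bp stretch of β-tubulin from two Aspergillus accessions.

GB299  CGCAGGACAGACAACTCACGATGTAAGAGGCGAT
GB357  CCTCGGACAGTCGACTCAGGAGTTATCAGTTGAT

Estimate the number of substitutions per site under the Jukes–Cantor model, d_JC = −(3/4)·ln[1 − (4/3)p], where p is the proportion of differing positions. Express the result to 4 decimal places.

0.4770

The sequences differ at positions 2 (G/C), 3 (C/T), 4 (A/C), 11 (A/T), 13 (A/G), 19 (C/G), 22 (T/G), 23 (G/T), 26 (A/T), 27 (G/C), 30 (G/T), 31 (C/T).
p = 12/34 = 0.352941.
d = −0.75 · ln(1 − (4/3)·0.352941) = −0.75 · ln(0.529412) = −0.75 · (-0.635988) = 0.4770.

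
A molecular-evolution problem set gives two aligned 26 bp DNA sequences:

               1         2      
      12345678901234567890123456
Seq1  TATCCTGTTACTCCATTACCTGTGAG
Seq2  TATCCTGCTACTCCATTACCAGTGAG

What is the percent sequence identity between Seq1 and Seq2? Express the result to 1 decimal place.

Mismatches occur at site 8 (T/C), site 21 (T/A).
24 of the 26 sites match, so the percent identity is 24/26 × 100 = 92.3%.

92.3%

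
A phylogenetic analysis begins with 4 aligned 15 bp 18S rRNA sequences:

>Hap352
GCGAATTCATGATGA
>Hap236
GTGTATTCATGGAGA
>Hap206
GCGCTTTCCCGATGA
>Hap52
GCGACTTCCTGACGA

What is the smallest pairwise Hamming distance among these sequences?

3

Pairwise Hamming distances:
  Hap352 vs Hap236: 4
  Hap352 vs Hap206: 4
  Hap352 vs Hap52: 3
  Hap236 vs Hap206: 7
  Hap236 vs Hap52: 6
  Hap206 vs Hap52: 4
The smallest is 3, between Hap352 and Hap52.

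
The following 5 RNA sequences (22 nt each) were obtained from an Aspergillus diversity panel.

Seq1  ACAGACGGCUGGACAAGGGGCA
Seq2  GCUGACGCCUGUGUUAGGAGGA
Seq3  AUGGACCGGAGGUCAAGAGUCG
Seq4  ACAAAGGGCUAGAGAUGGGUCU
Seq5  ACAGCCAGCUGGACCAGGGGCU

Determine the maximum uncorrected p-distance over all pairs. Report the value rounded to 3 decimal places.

0.727

Pairwise Hamming distances:
  Seq1 vs Seq2: 9
  Seq1 vs Seq3: 9
  Seq1 vs Seq4: 7
  Seq1 vs Seq5: 4
  Seq2 vs Seq3: 16
  Seq2 vs Seq4: 15
  Seq2 vs Seq5: 12
  Seq3 vs Seq4: 13
  Seq3 vs Seq5: 11
  Seq4 vs Seq5: 9
The largest is 16 mismatches, between Seq2 and Seq3; p = 16/22 = 0.727.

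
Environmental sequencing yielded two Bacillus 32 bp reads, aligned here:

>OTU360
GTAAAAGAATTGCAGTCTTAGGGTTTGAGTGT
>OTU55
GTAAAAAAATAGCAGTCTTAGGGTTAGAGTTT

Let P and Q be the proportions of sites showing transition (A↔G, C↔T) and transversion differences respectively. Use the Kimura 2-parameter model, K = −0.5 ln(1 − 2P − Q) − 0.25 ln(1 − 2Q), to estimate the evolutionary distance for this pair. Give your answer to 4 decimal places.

Differing sites — 7:G/A (Ti); 11:T/A (Tv); 26:T/A (Tv); 31:G/T (Tv).
Of the 4 differences, 1 transition and 3 transversions over 32 sites: P = 1/32 = 0.031250, Q = 3/32 = 0.093750.
d = −0.5·ln(0.843750) − 0.25·ln(0.812500) = −0.5·(-0.169899) − 0.25·(-0.207639) = 0.1369.

0.1369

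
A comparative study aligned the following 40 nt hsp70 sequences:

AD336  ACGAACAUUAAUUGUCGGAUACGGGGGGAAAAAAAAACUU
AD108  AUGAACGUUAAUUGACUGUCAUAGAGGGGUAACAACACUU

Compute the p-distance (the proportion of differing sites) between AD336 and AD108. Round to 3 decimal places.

0.325

Mismatches occur at site 2 (C/U), site 7 (A/G), site 15 (U/A), site 17 (G/U), site 19 (A/U), site 20 (U/C), site 22 (C/U), site 23 (G/A), site 25 (G/A), site 29 (A/G), site 30 (A/U), site 33 (A/C), site 36 (A/C).
There are 13 differences over 40 sites, so p = 13/40 = 0.325.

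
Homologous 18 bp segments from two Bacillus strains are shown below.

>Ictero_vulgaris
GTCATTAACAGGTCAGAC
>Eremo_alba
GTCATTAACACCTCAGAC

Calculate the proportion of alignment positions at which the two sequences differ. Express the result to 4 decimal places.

Mismatches occur at site 11 (G→C), site 12 (G→C).
There are 2 differences over 18 sites, so p = 2/18 = 0.1111.

0.1111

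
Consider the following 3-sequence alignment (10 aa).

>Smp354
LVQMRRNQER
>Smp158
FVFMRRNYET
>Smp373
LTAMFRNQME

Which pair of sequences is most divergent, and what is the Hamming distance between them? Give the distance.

7

Pairwise Hamming distances:
  Smp354 vs Smp158: 4
  Smp354 vs Smp373: 5
  Smp158 vs Smp373: 7
The largest is 7, between Smp158 and Smp373.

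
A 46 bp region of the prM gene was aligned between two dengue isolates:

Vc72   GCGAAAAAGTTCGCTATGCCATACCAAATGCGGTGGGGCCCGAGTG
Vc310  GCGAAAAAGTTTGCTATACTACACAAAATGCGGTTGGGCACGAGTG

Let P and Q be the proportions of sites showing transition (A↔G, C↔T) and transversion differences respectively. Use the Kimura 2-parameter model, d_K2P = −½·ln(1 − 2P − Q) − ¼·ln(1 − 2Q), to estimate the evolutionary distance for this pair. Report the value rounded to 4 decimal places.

0.1716

Differing sites — 12:C/T (Ti); 18:G/A (Ti); 20:C/T (Ti); 22:T/C (Ti); 25:C/A (Tv); 35:G/T (Tv); 40:C/A (Tv).
Of the 7 differences, 4 transitions and 3 transversions over 46 sites: P = 4/46 = 0.086957, Q = 3/46 = 0.065217.
d = −0.5·ln(0.760869) − 0.25·ln(0.869566) = −0.5·(-0.273294) − 0.25·(-0.139761) = 0.1716.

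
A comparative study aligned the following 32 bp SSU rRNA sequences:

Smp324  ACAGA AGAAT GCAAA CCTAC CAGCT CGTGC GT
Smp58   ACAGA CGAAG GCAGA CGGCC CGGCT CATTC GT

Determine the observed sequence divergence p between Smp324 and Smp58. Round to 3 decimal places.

Differing sites — 6:A/C; 10:T/G; 14:A/G; 17:C/G; 18:T/G; 19:A/C; 22:A/G; 27:G/A; 29:G/T.
There are 9 differences over 32 sites, so p = 9/32 = 0.281.

0.281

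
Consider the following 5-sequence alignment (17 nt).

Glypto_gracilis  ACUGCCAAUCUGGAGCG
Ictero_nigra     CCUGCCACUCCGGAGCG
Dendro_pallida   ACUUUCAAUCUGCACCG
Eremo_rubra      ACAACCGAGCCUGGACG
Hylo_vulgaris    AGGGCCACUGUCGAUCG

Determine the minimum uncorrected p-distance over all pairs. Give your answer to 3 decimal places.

Pairwise Hamming distances:
  Glypto_gracilis vs Ictero_nigra: 3
  Glypto_gracilis vs Dendro_pallida: 4
  Glypto_gracilis vs Eremo_rubra: 8
  Glypto_gracilis vs Hylo_vulgaris: 6
  Ictero_nigra vs Dendro_pallida: 7
  Ictero_nigra vs Eremo_rubra: 9
  Ictero_nigra vs Hylo_vulgaris: 7
  Dendro_pallida vs Eremo_rubra: 10
  Dendro_pallida vs Hylo_vulgaris: 9
  Eremo_rubra vs Hylo_vulgaris: 11
The smallest is 3 mismatches, between Glypto_gracilis and Ictero_nigra; p = 3/17 = 0.176.

0.176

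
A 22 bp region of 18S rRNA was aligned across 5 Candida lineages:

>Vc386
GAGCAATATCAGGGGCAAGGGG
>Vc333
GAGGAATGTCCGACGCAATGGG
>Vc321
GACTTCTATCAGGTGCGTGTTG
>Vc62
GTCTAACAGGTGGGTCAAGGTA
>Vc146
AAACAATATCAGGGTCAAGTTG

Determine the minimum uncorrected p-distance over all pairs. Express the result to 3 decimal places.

0.227

Pairwise Hamming distances:
  Vc386 vs Vc333: 6
  Vc386 vs Vc321: 9
  Vc386 vs Vc62: 10
  Vc386 vs Vc146: 5
  Vc333 vs Vc321: 13
  Vc333 vs Vc62: 14
  Vc333 vs Vc146: 11
  Vc321 vs Vc62: 13
  Vc321 vs Vc146: 9
  Vc62 vs Vc146: 10
The smallest is 5 mismatches, between Vc386 and Vc146; p = 5/22 = 0.227.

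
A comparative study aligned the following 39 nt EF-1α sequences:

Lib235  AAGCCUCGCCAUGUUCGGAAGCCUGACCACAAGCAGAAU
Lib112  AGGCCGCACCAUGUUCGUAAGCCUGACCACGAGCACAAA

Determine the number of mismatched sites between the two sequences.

The sequences differ at positions 2 (A/G), 6 (U/G), 8 (G/A), 18 (G/U), 31 (A/G), 36 (G/C), 39 (U/A).
That gives 7 mismatches out of 39 aligned sites, so the Hamming distance is 7.

7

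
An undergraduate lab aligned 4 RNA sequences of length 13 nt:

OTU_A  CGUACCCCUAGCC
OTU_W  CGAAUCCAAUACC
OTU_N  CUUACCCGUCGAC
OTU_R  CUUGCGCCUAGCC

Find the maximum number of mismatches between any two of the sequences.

Pairwise Hamming distances:
  OTU_A vs OTU_W: 6
  OTU_A vs OTU_N: 4
  OTU_A vs OTU_R: 3
  OTU_W vs OTU_N: 8
  OTU_W vs OTU_R: 9
  OTU_N vs OTU_R: 5
The largest is 9, between OTU_W and OTU_R.

9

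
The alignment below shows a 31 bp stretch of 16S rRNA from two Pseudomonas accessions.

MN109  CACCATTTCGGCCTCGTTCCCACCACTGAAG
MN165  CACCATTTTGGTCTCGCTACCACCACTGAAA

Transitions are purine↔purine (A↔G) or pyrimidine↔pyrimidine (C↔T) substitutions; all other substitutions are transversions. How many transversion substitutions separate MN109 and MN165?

1

The sequences differ at positions 9 (C/T, transition), 12 (C/T, transition), 17 (T/C, transition), 19 (C/A, transversion), 31 (G/A, transition).
Of the 5 differences, 4 transitions and 1 transversion, so the answer is 1.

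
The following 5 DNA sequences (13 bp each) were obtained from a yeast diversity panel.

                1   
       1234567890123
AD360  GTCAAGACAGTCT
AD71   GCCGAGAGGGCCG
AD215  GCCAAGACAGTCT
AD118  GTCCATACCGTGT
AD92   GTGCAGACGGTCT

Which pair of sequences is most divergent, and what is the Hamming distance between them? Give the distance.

Pairwise Hamming distances:
  AD360 vs AD71: 6
  AD360 vs AD215: 1
  AD360 vs AD118: 4
  AD360 vs AD92: 3
  AD71 vs AD215: 5
  AD71 vs AD118: 8
  AD71 vs AD92: 6
  AD215 vs AD118: 5
  AD215 vs AD92: 4
  AD118 vs AD92: 4
The largest is 8, between AD71 and AD118.

8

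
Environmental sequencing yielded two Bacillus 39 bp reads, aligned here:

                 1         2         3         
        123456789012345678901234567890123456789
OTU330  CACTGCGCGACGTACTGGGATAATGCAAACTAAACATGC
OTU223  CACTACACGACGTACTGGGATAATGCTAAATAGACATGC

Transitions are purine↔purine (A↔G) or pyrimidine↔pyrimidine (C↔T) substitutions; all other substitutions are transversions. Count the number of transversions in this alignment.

2

Differing sites — 5:G/A (Ti); 7:G/A (Ti); 27:A/T (Tv); 30:C/A (Tv); 33:A/G (Ti).
Of the 5 differences, 3 transitions and 2 transversions, so the answer is 2.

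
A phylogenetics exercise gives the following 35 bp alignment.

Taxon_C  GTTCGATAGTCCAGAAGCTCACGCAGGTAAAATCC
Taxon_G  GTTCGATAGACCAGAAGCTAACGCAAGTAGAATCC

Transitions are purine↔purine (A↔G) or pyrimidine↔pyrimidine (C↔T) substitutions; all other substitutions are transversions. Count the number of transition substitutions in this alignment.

2

Differing sites — 10:T/A (Tv); 20:C/A (Tv); 26:G/A (Ti); 30:A/G (Ti).
Of the 4 differences, 2 transitions and 2 transversions, so the answer is 2.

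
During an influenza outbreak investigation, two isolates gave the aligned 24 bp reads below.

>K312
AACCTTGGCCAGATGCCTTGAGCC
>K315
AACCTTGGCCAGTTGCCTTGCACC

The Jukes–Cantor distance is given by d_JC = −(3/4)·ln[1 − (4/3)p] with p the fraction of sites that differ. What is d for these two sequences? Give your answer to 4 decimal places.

0.1367

Differing sites — 13:A/T; 21:A/C; 22:G/A.
p = 3/24 = 0.125000.
d = −0.75 · ln(1 − (4/3)·0.125000) = −0.75 · ln(0.833333) = −0.75 · (-0.182322) = 0.1367.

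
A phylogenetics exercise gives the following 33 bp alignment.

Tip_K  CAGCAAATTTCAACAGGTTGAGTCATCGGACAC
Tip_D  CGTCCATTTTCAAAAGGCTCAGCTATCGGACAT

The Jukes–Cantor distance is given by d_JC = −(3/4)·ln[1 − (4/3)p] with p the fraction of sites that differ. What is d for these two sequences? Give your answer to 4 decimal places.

0.3882

The sequences differ at positions 2 (A/G), 3 (G/T), 5 (A/C), 7 (A/T), 14 (C/A), 18 (T/C), 20 (G/C), 23 (T/C), 24 (C/T), 33 (C/T).
p = 10/33 = 0.303030.
d = −0.75 · ln(1 − (4/3)·0.303030) = −0.75 · ln(0.595960) = −0.75 · (-0.517582) = 0.3882.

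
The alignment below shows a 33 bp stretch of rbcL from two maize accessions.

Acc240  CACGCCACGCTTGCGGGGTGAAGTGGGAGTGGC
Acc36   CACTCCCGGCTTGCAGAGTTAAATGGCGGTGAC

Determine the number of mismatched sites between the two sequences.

Mismatches occur at site 4 (G/T), site 7 (A/C), site 8 (C/G), site 15 (G/A), site 17 (G/A), site 20 (G/T), site 23 (G/A), site 27 (G/C), site 28 (A/G), site 32 (G/A).
That gives 10 mismatches out of 33 aligned sites, so the Hamming distance is 10.

10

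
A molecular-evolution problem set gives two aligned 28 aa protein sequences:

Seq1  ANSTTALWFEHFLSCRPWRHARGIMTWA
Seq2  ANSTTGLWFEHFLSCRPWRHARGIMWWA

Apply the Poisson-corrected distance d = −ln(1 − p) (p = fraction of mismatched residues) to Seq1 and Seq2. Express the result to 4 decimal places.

The sequences differ at positions 6 (A/G), 26 (T/W).
p = 2/28 = 0.071429.
d = −ln(1 − 0.071429) = −ln(0.928571) = 0.0741.

0.0741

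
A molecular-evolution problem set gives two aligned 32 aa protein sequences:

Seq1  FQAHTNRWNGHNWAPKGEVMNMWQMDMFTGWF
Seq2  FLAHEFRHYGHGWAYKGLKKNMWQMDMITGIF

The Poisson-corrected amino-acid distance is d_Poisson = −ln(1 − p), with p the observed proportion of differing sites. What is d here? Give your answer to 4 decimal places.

0.4700

Mismatches occur at site 2 (Q/L), site 5 (T/E), site 6 (N/F), site 8 (W/H), site 9 (N/Y), site 12 (N/G), site 15 (P/Y), site 18 (E/L), site 19 (V/K), site 20 (M/K), site 28 (F/I), site 31 (W/I).
p = 12/32 = 0.375000.
d = −ln(1 − 0.375000) = −ln(0.625000) = 0.4700.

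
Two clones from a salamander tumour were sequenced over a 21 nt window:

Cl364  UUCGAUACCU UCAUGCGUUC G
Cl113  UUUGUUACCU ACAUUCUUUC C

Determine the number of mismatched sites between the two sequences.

The sequences differ at positions 3 (C/U), 5 (A/U), 11 (U/A), 15 (G/U), 17 (G/U), 21 (G/C).
That gives 6 mismatches out of 21 aligned sites, so the Hamming distance is 6.

6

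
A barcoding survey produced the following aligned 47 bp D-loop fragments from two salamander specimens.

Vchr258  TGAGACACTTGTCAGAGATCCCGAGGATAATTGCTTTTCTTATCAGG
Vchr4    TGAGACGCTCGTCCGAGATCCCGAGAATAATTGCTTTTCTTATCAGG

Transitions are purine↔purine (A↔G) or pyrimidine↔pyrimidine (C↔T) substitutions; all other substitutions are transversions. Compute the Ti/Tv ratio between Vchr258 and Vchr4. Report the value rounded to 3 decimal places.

3.000

The sequences differ at positions 7 (A/G, transition), 10 (T/C, transition), 14 (A/C, transversion), 26 (G/A, transition).
Of the 4 differences, 3 transitions and 1 transversion, so Ti/Tv = 3/1 = 3.000.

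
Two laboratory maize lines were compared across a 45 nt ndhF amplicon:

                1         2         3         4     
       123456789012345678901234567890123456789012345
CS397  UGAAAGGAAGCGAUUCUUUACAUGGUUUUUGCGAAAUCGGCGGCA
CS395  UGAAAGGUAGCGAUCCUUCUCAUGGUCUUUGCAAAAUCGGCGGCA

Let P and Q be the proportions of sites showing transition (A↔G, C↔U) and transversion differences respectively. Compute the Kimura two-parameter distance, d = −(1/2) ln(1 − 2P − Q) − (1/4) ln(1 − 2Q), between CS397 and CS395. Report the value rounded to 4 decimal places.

The sequences differ at positions 8 (A/U, transversion), 15 (U/C, transition), 19 (U/C, transition), 20 (A/U, transversion), 27 (U/C, transition), 33 (G/A, transition).
Of the 6 differences, 4 transitions and 2 transversions over 45 sites: P = 4/45 = 0.088889, Q = 2/45 = 0.044444.
d = −0.5·ln(0.777778) − 0.25·ln(0.911112) = −0.5·(-0.251314) − 0.25·(-0.093089) = 0.1489.

0.1489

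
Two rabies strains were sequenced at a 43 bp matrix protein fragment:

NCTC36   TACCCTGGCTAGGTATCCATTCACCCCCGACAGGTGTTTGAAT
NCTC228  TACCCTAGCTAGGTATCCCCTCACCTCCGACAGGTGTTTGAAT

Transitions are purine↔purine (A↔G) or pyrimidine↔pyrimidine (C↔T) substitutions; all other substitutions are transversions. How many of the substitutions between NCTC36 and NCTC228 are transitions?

3

Mismatches occur at site 7 (G/A, transition), site 19 (A/C, transversion), site 20 (T/C, transition), site 26 (C/T, transition).
Of the 4 differences, 3 transitions and 1 transversion, so the answer is 3.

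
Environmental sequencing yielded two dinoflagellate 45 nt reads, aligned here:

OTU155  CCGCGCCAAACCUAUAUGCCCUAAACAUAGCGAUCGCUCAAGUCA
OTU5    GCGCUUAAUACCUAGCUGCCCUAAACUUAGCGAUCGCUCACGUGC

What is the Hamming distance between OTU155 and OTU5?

Differing sites — 1:C/G; 5:G/U; 6:C/U; 7:C/A; 9:A/U; 15:U/G; 16:A/C; 27:A/U; 41:A/C; 44:C/G; 45:A/C.
That gives 11 mismatches out of 45 aligned sites, so the Hamming distance is 11.

11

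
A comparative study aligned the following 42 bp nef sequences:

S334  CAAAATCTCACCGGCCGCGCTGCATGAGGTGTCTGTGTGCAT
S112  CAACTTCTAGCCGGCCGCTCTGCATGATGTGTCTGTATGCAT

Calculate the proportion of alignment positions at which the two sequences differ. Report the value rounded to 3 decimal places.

Differing sites — 4:A/C; 5:A/T; 9:C/A; 10:A/G; 19:G/T; 28:G/T; 37:G/A.
There are 7 differences over 42 sites, so p = 7/42 = 0.167.

0.167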